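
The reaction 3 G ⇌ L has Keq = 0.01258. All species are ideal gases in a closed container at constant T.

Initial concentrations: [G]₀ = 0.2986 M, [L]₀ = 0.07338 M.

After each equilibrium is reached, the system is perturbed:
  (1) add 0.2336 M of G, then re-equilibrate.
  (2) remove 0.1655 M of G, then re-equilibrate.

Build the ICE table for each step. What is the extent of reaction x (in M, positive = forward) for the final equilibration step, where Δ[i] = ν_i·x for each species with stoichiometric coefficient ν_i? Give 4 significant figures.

x = -0.002592 M

Q₀ = 2.756 vs Keq = 0.01258 ⇒ Q>K, reverse
Step 1:
                   G          L
  init        0.2986    0.07338
  Δ            0.215   -0.07168
  eq          0.5136   0.001705
  solve Keq expr → x = -0.07168; check Q = 0.01258
Then add 0.2336 M of G.
Step 2:
                   G          L
  init        0.7472   0.001705
  Δ         -0.01001   0.003336
  eq          0.7372    0.00504
  solve Keq expr → x = 0.003336; check Q = 0.01258
Then remove 0.1655 M of G.
Step 3:
                   G          L
  init        0.5717    0.00504
  Δ         0.007777  -0.002592
  eq          0.5795   0.002448
  solve Keq expr → x = -0.002592; check Q = 0.01258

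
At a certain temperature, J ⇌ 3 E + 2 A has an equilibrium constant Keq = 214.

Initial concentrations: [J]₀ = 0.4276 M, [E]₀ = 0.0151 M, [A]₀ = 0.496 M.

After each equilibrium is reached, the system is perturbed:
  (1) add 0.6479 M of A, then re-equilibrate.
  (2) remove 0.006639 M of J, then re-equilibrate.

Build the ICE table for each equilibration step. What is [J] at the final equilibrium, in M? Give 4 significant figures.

[J]_eq = 0.02926 M

Q₀ = 1.9809e-06 vs Keq = 214 ⇒ Q<K, forward
Step 1:
                    J           E           A
  init         0.4276      0.0151       0.496
  Δ           -0.4117       1.235      0.8234
  eq           0.0159        1.25       1.319
  solve Keq expr → x = 0.4117; check Q = 214
Then add 0.6479 M of A.
Step 2:
                    J           E           A
  init         0.0159        1.25       1.967
  Δ           0.01485    -0.04455     -0.0297
  eq          0.03075       1.206       1.938
  solve Keq expr → x = -0.01485; check Q = 214
Then remove 0.006639 M of J.
Step 3:
                    J           E           A
  init        0.02411       1.206       1.938
  Δ          0.005157    -0.01547    -0.01031
  eq          0.02926        1.19       1.927
  solve Keq expr → x = -0.005157; check Q = 214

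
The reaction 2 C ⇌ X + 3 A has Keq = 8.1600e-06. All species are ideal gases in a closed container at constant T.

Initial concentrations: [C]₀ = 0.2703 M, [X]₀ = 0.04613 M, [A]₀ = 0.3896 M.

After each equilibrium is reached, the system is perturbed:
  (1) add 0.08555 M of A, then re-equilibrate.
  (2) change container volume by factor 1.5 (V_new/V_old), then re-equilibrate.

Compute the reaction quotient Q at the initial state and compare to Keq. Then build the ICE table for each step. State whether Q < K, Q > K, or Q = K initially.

Q₀ = 0.03734; Q > K (proceeds reverse)

Q₀ = 0.03734 vs Keq = 8.1600e-06 ⇒ Q>K, reverse
Step 1:
                  C         X         A
  I          0.2703   0.04613    0.3896
  C         0.09213  -0.04606   -0.1382
  E          0.3624 6.7448e-05    0.2514
  solve Keq expr → x = -0.04606; check Q = 8.1600e-06
Then add 0.08555 M of A.
Step 2:
                  C         X         A
  I          0.3624 6.7448e-05     0.337
  C       7.8783e-05 -3.9391e-05 -1.1817e-04
  E          0.3625 2.8056e-05    0.3368
  solve Keq expr → x = -3.9391e-05; check Q = 8.1600e-06
Then change container volume by factor 1.5 (V_new/V_old).
Step 3:
                  C         X         A
  I          0.2417 1.8704e-05    0.2246
  C       -4.6649e-05 2.3325e-05 6.9974e-05
  E          0.2416 4.2029e-05    0.2246
  solve Keq expr → x = 2.3325e-05; check Q = 8.1600e-06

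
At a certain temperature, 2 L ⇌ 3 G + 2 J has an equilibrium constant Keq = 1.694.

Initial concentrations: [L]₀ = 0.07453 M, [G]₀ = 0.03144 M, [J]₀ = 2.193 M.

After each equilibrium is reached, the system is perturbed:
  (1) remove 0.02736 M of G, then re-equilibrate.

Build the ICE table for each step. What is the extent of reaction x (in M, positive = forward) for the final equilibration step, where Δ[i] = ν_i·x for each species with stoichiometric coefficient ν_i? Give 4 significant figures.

Q₀ = 0.02691 vs Keq = 1.694 ⇒ Q<K, forward
Step 1:
                  L         G         J
  Initial   0.07453   0.03144     2.193
  Change   -0.03401   0.05102   0.03401
  Equil     0.04052   0.08246     2.227
  solve Keq expr → x = 0.01701; check Q = 1.694
Then remove 0.02736 M of G.
Step 2:
                  L         G         J
  Initial   0.04052    0.0551     2.227
  Change   -0.00932   0.01398   0.00932
  Equil      0.0312   0.06908     2.236
  solve Keq expr → x = 0.00466; check Q = 1.694

x = 0.00466 M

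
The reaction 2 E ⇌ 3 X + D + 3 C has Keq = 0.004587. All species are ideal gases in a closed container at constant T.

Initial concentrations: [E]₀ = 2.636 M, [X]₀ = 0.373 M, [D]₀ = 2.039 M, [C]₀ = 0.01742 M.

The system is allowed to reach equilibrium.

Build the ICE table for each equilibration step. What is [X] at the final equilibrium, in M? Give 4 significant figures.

[X]_eq = 0.6917 M

Q₀ = 8.0500e-08 vs Keq = 0.004587 ⇒ Q<K, forward
Step 1:
                   E          X          D          C
  I            2.636      0.373      2.039    0.01742
  C          -0.2124     0.3187     0.1062     0.3187
  E            2.424     0.6917      2.145     0.3361
  solve Keq expr → x = 0.1062; check Q = 0.004587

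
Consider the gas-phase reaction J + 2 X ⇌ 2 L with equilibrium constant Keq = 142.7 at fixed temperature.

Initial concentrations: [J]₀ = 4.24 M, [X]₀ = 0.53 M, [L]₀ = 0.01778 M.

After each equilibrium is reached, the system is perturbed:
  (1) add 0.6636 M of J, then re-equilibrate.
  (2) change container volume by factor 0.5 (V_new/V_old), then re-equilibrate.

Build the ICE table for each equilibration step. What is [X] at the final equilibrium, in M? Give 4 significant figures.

[X]_eq = 0.02928 M

Q₀ = 2.6543e-04 vs Keq = 142.7 ⇒ Q<K, forward
Step 1:
                    J           X           L
  I              4.24        0.53     0.01778
  C            -0.254      -0.508       0.508
  E             3.986     0.02204      0.5257
  solve Keq expr → x = 0.254; check Q = 142.7
Then add 0.6636 M of J.
Step 2:
                    J           X           L
  I              4.65     0.02204      0.5257
  C       -7.8544e-04   -0.001571    0.001571
  E             4.649     0.02047      0.5273
  solve Keq expr → x = 7.8544e-04; check Q = 142.7
Then change container volume by factor 0.5 (V_new/V_old).
Step 3:
                    J           X           L
  I             9.298     0.04095       1.055
  C         -0.005832    -0.01166     0.01166
  E             9.292     0.02928       1.066
  solve Keq expr → x = 0.005832; check Q = 142.7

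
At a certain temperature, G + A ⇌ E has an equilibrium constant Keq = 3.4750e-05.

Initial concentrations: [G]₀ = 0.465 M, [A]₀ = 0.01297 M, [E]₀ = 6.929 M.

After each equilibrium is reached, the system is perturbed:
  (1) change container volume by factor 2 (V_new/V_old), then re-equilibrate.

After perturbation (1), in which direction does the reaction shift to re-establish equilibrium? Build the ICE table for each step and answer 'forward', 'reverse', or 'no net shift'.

Direction: reverse

Q₀ = 1149 vs Keq = 3.4750e-05 ⇒ Q>K, reverse
Step 1:
                   G          A          E
  init         0.465    0.01297      6.929
  Δ            6.927      6.927     -6.927
  eq           7.392       6.94   0.001783
  solve Keq expr → x = -6.927; check Q = 3.4750e-05
Then change container volume by factor 2 (V_new/V_old).
Step 2:
                   G          A          E
  init         3.696       3.47 8.9140e-04
  Δ       4.4559e-04 4.4559e-04 -4.4559e-04
  eq           3.697      3.471 4.4581e-04
  solve Keq expr → x = -4.4559e-04; check Q = 3.4750e-05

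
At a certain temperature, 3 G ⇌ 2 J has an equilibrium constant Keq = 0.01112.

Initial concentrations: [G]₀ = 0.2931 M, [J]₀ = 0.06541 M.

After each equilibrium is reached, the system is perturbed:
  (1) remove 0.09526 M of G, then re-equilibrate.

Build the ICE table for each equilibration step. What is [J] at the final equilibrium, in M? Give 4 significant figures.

[J]_eq = 0.01507 M

Q₀ = 0.1699 vs Keq = 0.01112 ⇒ Q>K, reverse
Step 1:
                   G          J
  Initial     0.2931    0.06541
  Change     0.06432   -0.04288
  Equil       0.3574    0.02253
  solve Keq expr → x = -0.02144; check Q = 0.01112
Then remove 0.09526 M of G.
Step 2:
                   G          J
  Initial     0.2622    0.02253
  Change     0.01119  -0.007462
  Equil       0.2733    0.01507
  solve Keq expr → x = -0.003731; check Q = 0.01112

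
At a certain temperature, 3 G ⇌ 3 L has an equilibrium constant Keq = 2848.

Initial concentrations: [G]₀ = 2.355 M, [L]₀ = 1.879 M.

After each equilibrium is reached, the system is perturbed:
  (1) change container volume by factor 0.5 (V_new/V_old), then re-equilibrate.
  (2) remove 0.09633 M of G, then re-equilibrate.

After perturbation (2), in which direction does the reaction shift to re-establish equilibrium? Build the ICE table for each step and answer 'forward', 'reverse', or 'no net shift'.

Direction: reverse

Q₀ = 0.5079 vs Keq = 2848 ⇒ Q<K, forward
Step 1:
                   G          L
  init         2.355      1.879
  Δ           -2.076      2.076
  eq           0.279      3.955
  solve Keq expr → x = 0.692; check Q = 2848
Then change container volume by factor 0.5 (V_new/V_old).
Step 2:
                   G          L
  init         0.558       7.91
  Δ                0          0
  eq           0.558       7.91
  solve Keq expr → x = 0; check Q = 2848
Then remove 0.09633 M of G.
Step 3:
                   G          L
  init        0.4617       7.91
  Δ          0.08998   -0.08998
  eq          0.5517       7.82
  solve Keq expr → x = -0.02999; check Q = 2848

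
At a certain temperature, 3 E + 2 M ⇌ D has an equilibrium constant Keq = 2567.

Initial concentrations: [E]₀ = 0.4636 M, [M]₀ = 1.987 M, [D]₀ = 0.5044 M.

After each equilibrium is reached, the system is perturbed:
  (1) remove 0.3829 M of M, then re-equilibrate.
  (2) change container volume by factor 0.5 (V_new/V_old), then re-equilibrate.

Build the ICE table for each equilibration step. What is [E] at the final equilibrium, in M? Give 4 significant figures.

Q₀ = 1.282 vs Keq = 2567 ⇒ Q<K, forward
Step 1:
                   E          M          D
  I           0.4636      1.987     0.5044
  C          -0.4194    -0.2796     0.1398
  E          0.04416      1.707     0.6442
  solve Keq expr → x = 0.1398; check Q = 2567
Then remove 0.3829 M of M.
Step 2:
                   E          M          D
  I          0.04416      1.324     0.6442
  C         0.007935    0.00529  -0.002645
  E          0.05209       1.33     0.6416
  solve Keq expr → x = -0.002645; check Q = 2567
Then change container volume by factor 0.5 (V_new/V_old).
Step 3:
                   E          M          D
  I           0.1042       2.66      1.283
  C         -0.06218   -0.04145    0.02073
  E            0.042      2.618      1.304
  solve Keq expr → x = 0.02073; check Q = 2567

[E]_eq = 0.042 M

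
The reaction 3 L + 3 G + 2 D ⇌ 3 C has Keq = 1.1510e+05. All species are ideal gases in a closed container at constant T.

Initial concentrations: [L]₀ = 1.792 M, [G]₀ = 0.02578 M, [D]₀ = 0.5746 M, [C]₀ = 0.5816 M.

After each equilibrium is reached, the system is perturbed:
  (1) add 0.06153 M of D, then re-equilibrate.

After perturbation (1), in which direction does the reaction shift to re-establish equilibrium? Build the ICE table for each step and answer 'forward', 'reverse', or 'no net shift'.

Direction: forward

Q₀ = 6043 vs Keq = 1.1510e+05 ⇒ Q<K, forward
Step 1:
                   L          G          D          C
  init         1.792    0.02578     0.5746     0.5816
  Δ         -0.01566   -0.01566   -0.01044    0.01566
  eq           1.776    0.01012     0.5642     0.5973
  solve Keq expr → x = 0.005219; check Q = 1.1510e+05
Then add 0.06153 M of D.
Step 2:
                   L          G          D          C
  init         1.776    0.01012     0.6257     0.5973
  Δ       -6.5678e-04 -6.5678e-04 -4.3785e-04 6.5678e-04
  eq           1.776   0.009467     0.6253     0.5979
  solve Keq expr → x = 2.1893e-04; check Q = 1.1510e+05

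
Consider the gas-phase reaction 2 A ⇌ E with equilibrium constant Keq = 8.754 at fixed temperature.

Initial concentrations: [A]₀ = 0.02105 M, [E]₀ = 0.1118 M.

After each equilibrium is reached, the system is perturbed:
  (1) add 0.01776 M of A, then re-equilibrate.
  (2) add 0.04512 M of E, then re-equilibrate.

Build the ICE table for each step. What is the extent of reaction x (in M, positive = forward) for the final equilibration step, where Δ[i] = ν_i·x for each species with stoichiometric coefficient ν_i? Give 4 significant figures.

Q₀ = 252.3 vs Keq = 8.754 ⇒ Q>K, reverse
Step 1:
                  A         E
  I         0.02105    0.1118
  C           0.072    -0.036
  E         0.09305    0.0758
  solve Keq expr → x = -0.036; check Q = 8.754
Then add 0.01776 M of A.
Step 2:
                  A         E
  I          0.1108    0.0758
  C        -0.01366  0.006829
  E         0.09715   0.08263
  solve Keq expr → x = 0.006829; check Q = 8.754
Then add 0.04512 M of E.
Step 3:
                  A         E
  I         0.09715    0.1277
  C         0.01906 -0.009528
  E          0.1162    0.1182
  solve Keq expr → x = -0.009528; check Q = 8.754

x = -0.009528 M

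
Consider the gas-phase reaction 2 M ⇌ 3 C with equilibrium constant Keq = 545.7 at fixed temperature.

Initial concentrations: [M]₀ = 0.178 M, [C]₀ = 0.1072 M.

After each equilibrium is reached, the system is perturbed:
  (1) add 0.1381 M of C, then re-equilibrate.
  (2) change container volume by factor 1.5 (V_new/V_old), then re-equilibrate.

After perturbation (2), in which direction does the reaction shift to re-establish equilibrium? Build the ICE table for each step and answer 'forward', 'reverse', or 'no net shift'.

Q₀ = 0.03888 vs Keq = 545.7 ⇒ Q<K, forward
Step 1:
                    M           C
  init          0.178      0.1072
  Δ           -0.1687      0.2531
  eq         0.009259      0.3603
  solve Keq expr → x = 0.08437; check Q = 545.7
Then add 0.1381 M of C.
Step 2:
                    M           C
  init       0.009259      0.4984
  Δ          0.005436   -0.008154
  eq          0.01469      0.4903
  solve Keq expr → x = -0.002718; check Q = 545.7
Then change container volume by factor 1.5 (V_new/V_old).
Step 3:
                    M           C
  init       0.009796      0.3268
  Δ         -0.001704    0.002556
  eq         0.008093      0.3294
  solve Keq expr → x = 8.5184e-04; check Q = 545.7

Direction: forward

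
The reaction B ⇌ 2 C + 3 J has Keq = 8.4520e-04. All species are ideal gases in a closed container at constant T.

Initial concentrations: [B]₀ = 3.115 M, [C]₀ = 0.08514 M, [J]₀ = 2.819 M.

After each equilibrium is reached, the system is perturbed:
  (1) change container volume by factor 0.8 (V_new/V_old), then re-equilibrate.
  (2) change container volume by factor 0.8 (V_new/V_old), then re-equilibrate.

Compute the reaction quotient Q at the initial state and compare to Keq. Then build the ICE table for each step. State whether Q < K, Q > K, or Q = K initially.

Q₀ = 0.05213 vs Keq = 8.4520e-04 ⇒ Q>K, reverse
Step 1:
                   B          C          J
  init         3.115    0.08514      2.819
  Δ          0.03678   -0.07356    -0.1103
  eq           3.152    0.01158      2.709
  solve Keq expr → x = -0.03678; check Q = 8.4520e-04
Then change container volume by factor 0.8 (V_new/V_old).
Step 2:
                   B          C          J
  init          3.94    0.01447      3.386
  Δ         0.002588  -0.005175  -0.007763
  eq           3.942   0.009297      3.378
  solve Keq expr → x = -0.002588; check Q = 8.4520e-04
Then change container volume by factor 0.8 (V_new/V_old).
Step 3:
                   B          C          J
  init         4.928    0.01162      4.223
  Δ         0.002083  -0.004166  -0.006248
  eq            4.93   0.007456      4.216
  solve Keq expr → x = -0.002083; check Q = 8.4520e-04

Q₀ = 0.05213; Q > K (proceeds reverse)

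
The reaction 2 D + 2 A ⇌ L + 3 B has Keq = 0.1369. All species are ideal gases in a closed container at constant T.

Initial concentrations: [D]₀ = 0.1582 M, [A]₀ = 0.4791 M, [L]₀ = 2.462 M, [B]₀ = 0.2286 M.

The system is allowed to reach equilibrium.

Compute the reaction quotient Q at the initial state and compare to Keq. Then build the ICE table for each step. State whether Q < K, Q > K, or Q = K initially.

Q₀ = 5.12 vs Keq = 0.1369 ⇒ Q>K, reverse
Step 1:
                   D          A          L          B
  Initial     0.1582     0.4791      2.462     0.2286
  Change     0.08447    0.08447   -0.04223    -0.1267
  Equil       0.2427     0.5636       2.42     0.1019
  solve Keq expr → x = -0.04223; check Q = 0.1369

Q₀ = 5.12; Q > K (proceeds reverse)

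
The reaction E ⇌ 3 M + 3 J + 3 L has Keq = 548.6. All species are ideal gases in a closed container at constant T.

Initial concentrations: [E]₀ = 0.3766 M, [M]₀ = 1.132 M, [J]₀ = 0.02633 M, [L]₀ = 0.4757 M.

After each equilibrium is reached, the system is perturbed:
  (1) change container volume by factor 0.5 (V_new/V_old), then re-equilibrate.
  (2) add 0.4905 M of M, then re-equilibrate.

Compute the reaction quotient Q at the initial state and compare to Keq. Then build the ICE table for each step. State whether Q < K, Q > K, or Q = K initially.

Q₀ = 7.5685e-06 vs Keq = 548.6 ⇒ Q<K, forward
Step 1:
                  E         M         J         L
  Initial    0.3766     1.132   0.02633    0.4757
  Change    -0.3247     0.974     0.974     0.974
  Equil     0.05193     2.106         1      1.45
  solve Keq expr → x = 0.3247; check Q = 548.6
Then change container volume by factor 0.5 (V_new/V_old).
Step 2:
                  E         M         J         L
  Initial    0.1039     4.212     2.001     2.899
  Change     0.3305   -0.9916   -0.9916   -0.9916
  Equil      0.4344      3.22     1.009     1.908
  solve Keq expr → x = -0.3305; check Q = 548.6
Then add 0.4905 M of M.
Step 3:
                  E         M         J         L
  Initial    0.4344     3.711     1.009     1.908
  Change    0.02271  -0.06812  -0.06812  -0.06812
  Equil      0.4571     3.643     0.941      1.84
  solve Keq expr → x = -0.02271; check Q = 548.6

Q₀ = 7.5685e-06; Q < K (proceeds forward)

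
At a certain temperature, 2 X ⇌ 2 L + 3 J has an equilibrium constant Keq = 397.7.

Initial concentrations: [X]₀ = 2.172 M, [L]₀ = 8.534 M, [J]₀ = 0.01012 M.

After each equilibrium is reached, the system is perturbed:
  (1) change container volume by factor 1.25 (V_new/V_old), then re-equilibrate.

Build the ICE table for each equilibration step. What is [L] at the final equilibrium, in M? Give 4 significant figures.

Q₀ = 1.6000e-05 vs Keq = 397.7 ⇒ Q<K, forward
Step 1:
                  X         L         J
  init        2.172     8.534   0.01012
  Δ          -1.115     1.115     1.673
  eq          1.057     9.649     1.683
  solve Keq expr → x = 0.5577; check Q = 397.7
Then change container volume by factor 1.25 (V_new/V_old).
Step 2:
                  X         L         J
  init       0.8453      7.72     1.347
  Δ         -0.1126    0.1126    0.1689
  eq         0.7327     7.832     1.515
  solve Keq expr → x = 0.0563; check Q = 397.7

[L]_eq = 7.832 M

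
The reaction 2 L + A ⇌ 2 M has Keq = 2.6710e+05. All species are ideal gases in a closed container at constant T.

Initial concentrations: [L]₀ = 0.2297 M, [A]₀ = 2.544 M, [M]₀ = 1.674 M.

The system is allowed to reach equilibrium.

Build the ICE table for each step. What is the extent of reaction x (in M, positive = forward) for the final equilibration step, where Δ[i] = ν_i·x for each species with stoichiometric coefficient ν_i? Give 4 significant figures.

x = 0.1137 M

Q₀ = 20.88 vs Keq = 2.6710e+05 ⇒ Q<K, forward
Step 1:
                   L          A          M
  I           0.2297      2.544      1.674
  C          -0.2273    -0.1137     0.2273
  E          0.00236       2.43      1.901
  solve Keq expr → x = 0.1137; check Q = 2.6710e+05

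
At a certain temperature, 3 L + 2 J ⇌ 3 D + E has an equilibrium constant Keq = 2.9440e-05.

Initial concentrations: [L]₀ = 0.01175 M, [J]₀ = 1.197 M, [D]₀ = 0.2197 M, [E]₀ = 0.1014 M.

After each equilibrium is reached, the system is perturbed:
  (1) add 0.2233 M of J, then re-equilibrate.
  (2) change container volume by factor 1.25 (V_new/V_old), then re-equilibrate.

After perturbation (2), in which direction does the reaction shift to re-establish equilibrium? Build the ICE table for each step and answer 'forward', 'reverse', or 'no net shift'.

Q₀ = 462.6 vs Keq = 2.9440e-05 ⇒ Q>K, reverse
Step 1:
                    L           J           D           E
  Initial     0.01175       1.197      0.2197      0.1014
  Change       0.1962      0.1308     -0.1962     -0.0654
  Equil         0.208       1.328     0.02349       0.036
  solve Keq expr → x = -0.0654; check Q = 2.9440e-05
Then add 0.2233 M of J.
Step 2:
                    L           J           D           E
  Initial       0.208       1.551     0.02349       0.036
  Change    -0.002118   -0.001412    0.002118  7.0594e-04
  Equil        0.2058        1.55     0.02561      0.0367
  solve Keq expr → x = 7.0594e-04; check Q = 2.9440e-05
Then change container volume by factor 1.25 (V_new/V_old).
Step 3:
                    L           J           D           E
  Initial      0.1647        1.24     0.02049     0.02936
  Change     0.001228  8.1895e-04   -0.001228 -4.0948e-04
  Equil        0.1659       1.241     0.01926     0.02895
  solve Keq expr → x = -4.0948e-04; check Q = 2.9440e-05

Direction: reverse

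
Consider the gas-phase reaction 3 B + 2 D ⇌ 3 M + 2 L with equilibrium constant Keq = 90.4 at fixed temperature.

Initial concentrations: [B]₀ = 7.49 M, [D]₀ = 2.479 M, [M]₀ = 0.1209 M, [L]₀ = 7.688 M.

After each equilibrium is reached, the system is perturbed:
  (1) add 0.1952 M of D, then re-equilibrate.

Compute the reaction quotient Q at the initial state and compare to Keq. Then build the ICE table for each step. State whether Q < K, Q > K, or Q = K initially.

Q₀ = 4.0449e-05 vs Keq = 90.4 ⇒ Q<K, forward
Step 1:
                  B         D         M         L
  I            7.49     2.479    0.1209     7.688
  C          -2.905    -1.936     2.905     1.936
  E           4.585    0.5426     3.026     9.624
  solve Keq expr → x = 0.9682; check Q = 90.4
Then add 0.1952 M of D.
Step 2:
                  B         D         M         L
  I           4.585    0.7378     3.026     9.624
  C         -0.1649     -0.11    0.1649      0.11
  E            4.42    0.6278     3.191     9.734
  solve Keq expr → x = 0.05498; check Q = 90.4

Q₀ = 4.0449e-05; Q < K (proceeds forward)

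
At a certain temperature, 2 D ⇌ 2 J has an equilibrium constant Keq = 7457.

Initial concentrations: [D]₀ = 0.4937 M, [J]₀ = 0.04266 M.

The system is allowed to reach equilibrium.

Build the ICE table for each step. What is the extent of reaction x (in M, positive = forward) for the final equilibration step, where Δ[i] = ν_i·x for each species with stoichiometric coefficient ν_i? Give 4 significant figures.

x = 0.2438 M

Q₀ = 0.007466 vs Keq = 7457 ⇒ Q<K, forward
Step 1:
                  D         J
  I          0.4937   0.04266
  C         -0.4876    0.4876
  E         0.00614    0.5302
  solve Keq expr → x = 0.2438; check Q = 7457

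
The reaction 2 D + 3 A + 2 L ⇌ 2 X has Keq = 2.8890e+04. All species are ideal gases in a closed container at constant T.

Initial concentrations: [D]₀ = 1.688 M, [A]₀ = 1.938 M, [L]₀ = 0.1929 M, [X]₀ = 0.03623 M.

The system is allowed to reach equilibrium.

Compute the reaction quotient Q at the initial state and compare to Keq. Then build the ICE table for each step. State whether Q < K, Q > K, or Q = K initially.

Q₀ = 0.001701 vs Keq = 2.8890e+04 ⇒ Q<K, forward
Step 1:
                    D           A           L           X
  I             1.688       1.938      0.1929     0.03623
  C           -0.1925     -0.2887     -0.1925      0.1925
  E             1.496       1.649  4.2478e-04      0.2287
  solve Keq expr → x = 0.09624; check Q = 2.8890e+04

Q₀ = 0.001701; Q < K (proceeds forward)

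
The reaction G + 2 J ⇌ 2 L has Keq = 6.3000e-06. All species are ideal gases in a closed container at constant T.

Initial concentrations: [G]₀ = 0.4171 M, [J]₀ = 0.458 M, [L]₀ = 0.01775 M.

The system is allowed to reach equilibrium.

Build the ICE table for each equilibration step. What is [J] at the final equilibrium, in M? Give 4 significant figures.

Q₀ = 0.003601 vs Keq = 6.3000e-06 ⇒ Q>K, reverse
Step 1:
                    G           J           L
  init         0.4171       0.458     0.01775
  Δ          0.008486     0.01697    -0.01697
  eq           0.4256       0.475  7.7774e-04
  solve Keq expr → x = -0.008486; check Q = 6.3000e-06

[J]_eq = 0.475 M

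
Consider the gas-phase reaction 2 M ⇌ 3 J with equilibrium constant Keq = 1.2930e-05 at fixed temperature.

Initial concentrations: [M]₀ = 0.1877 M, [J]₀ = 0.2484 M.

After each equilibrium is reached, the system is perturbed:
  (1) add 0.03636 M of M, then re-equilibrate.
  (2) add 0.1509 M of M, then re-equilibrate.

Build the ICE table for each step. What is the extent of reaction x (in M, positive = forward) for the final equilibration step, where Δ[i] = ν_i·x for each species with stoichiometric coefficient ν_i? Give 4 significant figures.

Q₀ = 0.435 vs Keq = 1.2930e-05 ⇒ Q>K, reverse
Step 1:
                    M           J
  I            0.1877      0.2484
  C            0.1579     -0.2368
  E            0.3456     0.01156
  solve Keq expr → x = -0.07895; check Q = 1.2930e-05
Then add 0.03636 M of M.
Step 2:
                    M           J
  I             0.382     0.01156
  C       -5.2389e-04  7.8584e-04
  E            0.3814     0.01234
  solve Keq expr → x = 2.6195e-04; check Q = 1.2930e-05
Then add 0.1509 M of M.
Step 3:
                    M           J
  I            0.5323     0.01234
  C         -0.002022    0.003033
  E            0.5303     0.01538
  solve Keq expr → x = 0.001011; check Q = 1.2930e-05

x = 0.001011 M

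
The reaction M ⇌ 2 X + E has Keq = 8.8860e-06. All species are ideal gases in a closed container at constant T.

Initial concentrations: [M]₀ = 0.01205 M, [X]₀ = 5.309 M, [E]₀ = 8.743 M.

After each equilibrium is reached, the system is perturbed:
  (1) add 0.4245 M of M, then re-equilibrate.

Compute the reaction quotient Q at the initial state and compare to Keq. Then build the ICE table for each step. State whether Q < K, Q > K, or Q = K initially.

Q₀ = 2.0450e+04; Q > K (proceeds reverse)

Q₀ = 2.0450e+04 vs Keq = 8.8860e-06 ⇒ Q>K, reverse
Step 1:
                  M         X         E
  init      0.01205     5.309     8.743
  Δ           2.654    -5.307    -2.654
  eq          2.666  0.001972     6.089
  solve Keq expr → x = -2.654; check Q = 8.8860e-06
Then add 0.4245 M of M.
Step 2:
                  M         X         E
  init         3.09  0.001972     6.089
  Δ       -7.5602e-05 1.5120e-04 7.5602e-05
  eq           3.09  0.002123      6.09
  solve Keq expr → x = 7.5602e-05; check Q = 8.8860e-06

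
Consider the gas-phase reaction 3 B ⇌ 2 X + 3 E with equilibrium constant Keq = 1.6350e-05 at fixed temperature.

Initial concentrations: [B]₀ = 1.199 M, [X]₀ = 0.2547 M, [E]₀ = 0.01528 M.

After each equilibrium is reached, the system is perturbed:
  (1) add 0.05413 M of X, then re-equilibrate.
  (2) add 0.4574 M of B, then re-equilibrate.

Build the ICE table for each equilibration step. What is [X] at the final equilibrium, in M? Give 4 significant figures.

Q₀ = 1.3427e-07 vs Keq = 1.6350e-05 ⇒ Q<K, forward
Step 1:
                  B         X         E
  init        1.199    0.2547   0.01528
  Δ        -0.05137   0.03424   0.05137
  eq          1.148    0.2889   0.06665
  solve Keq expr → x = 0.01712; check Q = 1.6350e-05
Then add 0.05413 M of X.
Step 2:
                  B         X         E
  init        1.148    0.3431   0.06665
  Δ        0.006379 -0.004253 -0.006379
  eq          1.154    0.3388   0.06027
  solve Keq expr → x = -0.002126; check Q = 1.6350e-05
Then add 0.4574 M of B.
Step 3:
                  B         X         E
  init        1.611    0.3388   0.06027
  Δ        -0.02063   0.01376   0.02063
  eq          1.591    0.3526    0.0809
  solve Keq expr → x = 0.006878; check Q = 1.6350e-05

[X]_eq = 0.3526 M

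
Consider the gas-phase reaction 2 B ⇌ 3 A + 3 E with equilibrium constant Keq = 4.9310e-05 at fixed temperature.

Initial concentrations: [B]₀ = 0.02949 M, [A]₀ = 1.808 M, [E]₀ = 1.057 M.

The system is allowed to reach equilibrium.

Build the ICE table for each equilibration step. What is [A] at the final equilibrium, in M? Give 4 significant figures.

Q₀ = 8025 vs Keq = 4.9310e-05 ⇒ Q>K, reverse
Step 1:
                   B          A          E
  I          0.02949      1.808      1.057
  C             0.68      -1.02      -1.02
  E           0.7095      0.788    0.03702
  solve Keq expr → x = -0.34; check Q = 4.9310e-05

[A]_eq = 0.788 M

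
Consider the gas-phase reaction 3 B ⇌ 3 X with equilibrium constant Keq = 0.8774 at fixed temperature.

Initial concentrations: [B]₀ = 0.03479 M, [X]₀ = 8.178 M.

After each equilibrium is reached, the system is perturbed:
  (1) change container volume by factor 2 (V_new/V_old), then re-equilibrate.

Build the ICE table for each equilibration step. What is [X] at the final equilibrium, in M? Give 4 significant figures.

[X]_eq = 2.008 M

Q₀ = 1.2989e+07 vs Keq = 0.8774 ⇒ Q>K, reverse
Step 1:
                   B          X
  I          0.03479      8.178
  C            4.161     -4.161
  E            4.196      4.017
  solve Keq expr → x = -1.387; check Q = 0.8774
Then change container volume by factor 2 (V_new/V_old).
Step 2:
                   B          X
  I            2.098      2.008
  C                0          0
  E            2.098      2.008
  solve Keq expr → x = 0; check Q = 0.8774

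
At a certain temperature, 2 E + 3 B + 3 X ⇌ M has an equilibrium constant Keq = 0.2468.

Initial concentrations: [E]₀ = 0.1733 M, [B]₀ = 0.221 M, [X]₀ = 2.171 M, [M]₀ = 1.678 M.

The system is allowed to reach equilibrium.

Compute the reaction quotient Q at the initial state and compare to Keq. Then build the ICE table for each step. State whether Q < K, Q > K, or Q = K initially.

Q₀ = 505.9 vs Keq = 0.2468 ⇒ Q>K, reverse
Step 1:
                   E          B          X          M
  Initial     0.1733      0.221      2.171      1.678
  Change      0.4412     0.6618     0.6618    -0.2206
  Equil       0.6145     0.8828      2.833      1.457
  solve Keq expr → x = -0.2206; check Q = 0.2468

Q₀ = 505.9; Q > K (proceeds reverse)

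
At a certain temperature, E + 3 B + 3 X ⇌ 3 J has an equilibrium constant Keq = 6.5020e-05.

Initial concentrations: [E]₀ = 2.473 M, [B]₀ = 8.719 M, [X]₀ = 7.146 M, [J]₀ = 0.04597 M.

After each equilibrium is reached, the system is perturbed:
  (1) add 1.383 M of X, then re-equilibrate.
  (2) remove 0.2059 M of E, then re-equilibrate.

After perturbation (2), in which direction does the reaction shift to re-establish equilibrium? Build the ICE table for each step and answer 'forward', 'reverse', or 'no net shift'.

Direction: reverse

Q₀ = 1.6241e-10 vs Keq = 6.5020e-05 ⇒ Q<K, forward
Step 1:
                    E           B           X           J
  init          2.473       8.719       7.146     0.04597
  Δ           -0.5976      -1.793      -1.793       1.793
  eq            1.875       6.926       5.353       1.839
  solve Keq expr → x = 0.5976; check Q = 6.5020e-05
Then add 1.383 M of X.
Step 2:
                    E           B           X           J
  init          1.875       6.926       6.736       1.839
  Δ          -0.08831     -0.2649     -0.2649      0.2649
  eq            1.787       6.661       6.471       2.104
  solve Keq expr → x = 0.08831; check Q = 6.5020e-05
Then remove 0.2059 M of E.
Step 3:
                    E           B           X           J
  init          1.581       6.661       6.471       2.104
  Δ           0.01592     0.04776     0.04776    -0.04776
  eq            1.597       6.709       6.519       2.056
  solve Keq expr → x = -0.01592; check Q = 6.5020e-05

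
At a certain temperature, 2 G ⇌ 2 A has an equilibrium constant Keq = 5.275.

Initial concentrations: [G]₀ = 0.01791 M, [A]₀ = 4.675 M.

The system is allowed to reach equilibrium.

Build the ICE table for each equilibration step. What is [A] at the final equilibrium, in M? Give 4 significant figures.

[A]_eq = 3.269 M

Q₀ = 6.8135e+04 vs Keq = 5.275 ⇒ Q>K, reverse
Step 1:
                    G           A
  I           0.01791       4.675
  C             1.406      -1.406
  E             1.424       3.269
  solve Keq expr → x = -0.7028; check Q = 5.275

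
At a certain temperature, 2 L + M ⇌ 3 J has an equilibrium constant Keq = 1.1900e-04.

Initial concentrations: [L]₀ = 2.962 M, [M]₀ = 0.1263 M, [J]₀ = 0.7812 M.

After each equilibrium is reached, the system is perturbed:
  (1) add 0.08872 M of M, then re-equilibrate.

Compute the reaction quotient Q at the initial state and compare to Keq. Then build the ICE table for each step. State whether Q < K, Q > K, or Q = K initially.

Q₀ = 0.4302; Q > K (proceeds reverse)

Q₀ = 0.4302 vs Keq = 1.1900e-04 ⇒ Q>K, reverse
Step 1:
                  L         M         J
  Initial     2.962    0.1263    0.7812
  Change     0.4677    0.2339   -0.7016
  Equil        3.43    0.3602   0.07959
  solve Keq expr → x = -0.2339; check Q = 1.1900e-04
Then add 0.08872 M of M.
Step 2:
                  L         M         J
  Initial      3.43    0.4489   0.07959
  Change  -0.003915 -0.001957  0.005872
  Equil       3.426    0.4469   0.08546
  solve Keq expr → x = 0.001957; check Q = 1.1900e-04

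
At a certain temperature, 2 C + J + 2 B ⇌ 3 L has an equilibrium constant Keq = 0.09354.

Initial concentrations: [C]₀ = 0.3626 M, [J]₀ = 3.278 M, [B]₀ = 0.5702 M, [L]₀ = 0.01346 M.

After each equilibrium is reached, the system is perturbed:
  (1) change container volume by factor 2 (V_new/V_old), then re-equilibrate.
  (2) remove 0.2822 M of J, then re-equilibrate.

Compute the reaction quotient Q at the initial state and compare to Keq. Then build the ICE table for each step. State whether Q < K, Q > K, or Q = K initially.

Q₀ = 1.7403e-05; Q < K (proceeds forward)

Q₀ = 1.7403e-05 vs Keq = 0.09354 ⇒ Q<K, forward
Step 1:
                   C          J          B          L
  Initial     0.3626      3.278     0.5702    0.01346
  Change     -0.1013   -0.05067    -0.1013      0.152
  Equil       0.2613      3.227     0.4689     0.1655
  solve Keq expr → x = 0.05067; check Q = 0.09354
Then change container volume by factor 2 (V_new/V_old).
Step 2:
                   C          J          B          L
  Initial     0.1306      1.614     0.2344    0.08273
  Change      0.0159   0.007951     0.0159   -0.02385
  Equil       0.1465      1.622     0.2503    0.05888
  solve Keq expr → x = -0.007951; check Q = 0.09354
Then remove 0.2822 M of J.
Step 3:
                   C          J          B          L
  Initial     0.1465      1.339     0.2503    0.05888
  Change    0.001907 9.5365e-04   0.001907  -0.002861
  Equil       0.1484       1.34     0.2522    0.05602
  solve Keq expr → x = -9.5365e-04; check Q = 0.09354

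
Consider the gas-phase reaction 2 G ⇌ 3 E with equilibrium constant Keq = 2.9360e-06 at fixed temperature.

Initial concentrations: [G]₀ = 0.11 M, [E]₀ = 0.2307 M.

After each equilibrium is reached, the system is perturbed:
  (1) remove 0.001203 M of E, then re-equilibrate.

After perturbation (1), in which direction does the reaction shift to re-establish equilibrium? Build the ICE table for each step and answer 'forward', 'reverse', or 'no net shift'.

Direction: forward

Q₀ = 1.015 vs Keq = 2.9360e-06 ⇒ Q>K, reverse
Step 1:
                  G         E
  Initial      0.11    0.2307
  Change     0.1499   -0.2249
  Equil      0.2599  0.005832
  solve Keq expr → x = -0.07496; check Q = 2.9360e-06
Then remove 0.001203 M of E.
Step 2:
                  G         E
  Initial    0.2599  0.004629
  Change  -7.9408e-04  0.001191
  Equil      0.2591   0.00582
  solve Keq expr → x = 3.9704e-04; check Q = 2.9360e-06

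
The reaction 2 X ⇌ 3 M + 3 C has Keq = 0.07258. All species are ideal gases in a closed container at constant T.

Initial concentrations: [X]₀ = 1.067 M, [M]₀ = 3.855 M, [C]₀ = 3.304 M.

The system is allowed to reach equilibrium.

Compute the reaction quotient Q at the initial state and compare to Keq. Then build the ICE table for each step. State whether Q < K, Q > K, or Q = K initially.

Q₀ = 1815 vs Keq = 0.07258 ⇒ Q>K, reverse
Step 1:
                    X           M           C
  init          1.067       3.855       3.304
  Δ             1.751      -2.627      -2.627
  eq            2.818       1.228      0.6775
  solve Keq expr → x = -0.8755; check Q = 0.07258

Q₀ = 1815; Q > K (proceeds reverse)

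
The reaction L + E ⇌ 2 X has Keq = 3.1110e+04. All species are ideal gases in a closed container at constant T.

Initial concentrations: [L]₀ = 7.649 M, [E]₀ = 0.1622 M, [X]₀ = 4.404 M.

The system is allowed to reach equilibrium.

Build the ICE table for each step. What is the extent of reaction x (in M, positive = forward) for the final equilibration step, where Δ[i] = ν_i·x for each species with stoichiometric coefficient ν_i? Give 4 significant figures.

x = 0.1621 M

Q₀ = 15.63 vs Keq = 3.1110e+04 ⇒ Q<K, forward
Step 1:
                    L           E           X
  init          7.649      0.1622       4.404
  Δ           -0.1621     -0.1621      0.3242
  eq            7.487  9.5982e-05       4.728
  solve Keq expr → x = 0.1621; check Q = 3.1110e+04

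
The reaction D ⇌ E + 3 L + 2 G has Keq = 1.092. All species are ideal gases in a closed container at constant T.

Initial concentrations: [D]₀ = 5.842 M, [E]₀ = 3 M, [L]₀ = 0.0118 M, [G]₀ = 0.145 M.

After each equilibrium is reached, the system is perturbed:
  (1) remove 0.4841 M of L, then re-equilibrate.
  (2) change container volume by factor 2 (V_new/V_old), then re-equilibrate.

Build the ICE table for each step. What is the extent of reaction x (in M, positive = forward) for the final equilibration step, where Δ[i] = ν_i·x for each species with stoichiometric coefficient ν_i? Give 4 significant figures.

Q₀ = 1.7740e-08 vs Keq = 1.092 ⇒ Q<K, forward
Step 1:
                    D           E           L           G
  init          5.842           3      0.0118       0.145
  Δ           -0.4079      0.4079       1.224      0.8158
  eq            5.434       3.408       1.236      0.9608
  solve Keq expr → x = 0.4079; check Q = 1.092
Then remove 0.4841 M of L.
Step 2:
                    D           E           L           G
  init          5.434       3.408      0.7514      0.9608
  Δ           -0.1047      0.1047      0.3141      0.2094
  eq            5.329       3.513       1.066        1.17
  solve Keq expr → x = 0.1047; check Q = 1.092
Then change container volume by factor 2 (V_new/V_old).
Step 3:
                    D           E           L           G
  init          2.665       1.756      0.5328      0.5851
  Δ           -0.1981      0.1981      0.5942      0.3961
  eq            2.467       1.954       1.127      0.9813
  solve Keq expr → x = 0.1981; check Q = 1.092

x = 0.1981 M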